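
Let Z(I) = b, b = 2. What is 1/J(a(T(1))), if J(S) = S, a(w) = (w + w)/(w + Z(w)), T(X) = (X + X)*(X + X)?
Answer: 3/4 ≈ 0.75000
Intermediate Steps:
Z(I) = 2
T(X) = 4*X**2 (T(X) = (2*X)*(2*X) = 4*X**2)
a(w) = 2*w/(2 + w) (a(w) = (w + w)/(w + 2) = (2*w)/(2 + w) = 2*w/(2 + w))
1/J(a(T(1))) = 1/(2*(4*1**2)/(2 + 4*1**2)) = 1/(2*(4*1)/(2 + 4*1)) = 1/(2*4/(2 + 4)) = 1/(2*4/6) = 1/(2*4*(1/6)) = 1/(4/3) = 3/4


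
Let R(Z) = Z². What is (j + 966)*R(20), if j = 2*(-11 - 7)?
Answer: 372000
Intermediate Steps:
j = -36 (j = 2*(-18) = -36)
(j + 966)*R(20) = (-36 + 966)*20² = 930*400 = 372000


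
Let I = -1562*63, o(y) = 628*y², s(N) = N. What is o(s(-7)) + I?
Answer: -67634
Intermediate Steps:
I = -98406
o(s(-7)) + I = 628*(-7)² - 98406 = 628*49 - 98406 = 30772 - 98406 = -67634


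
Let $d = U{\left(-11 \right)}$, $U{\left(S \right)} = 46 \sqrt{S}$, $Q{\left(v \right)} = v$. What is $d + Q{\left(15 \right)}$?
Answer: $15 + 46 i \sqrt{11} \approx 15.0 + 152.56 i$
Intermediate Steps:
$d = 46 i \sqrt{11}$ ($d = 46 \sqrt{-11} = 46 i \sqrt{11} \approx 152.56 i$)
$d + Q{\left(15 \right)} = 46 i \sqrt{11} + 15 = 15 + 46 i \sqrt{11}$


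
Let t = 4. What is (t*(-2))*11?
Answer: -88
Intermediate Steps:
(t*(-2))*11 = (4*(-2))*11 = -8*11 = -88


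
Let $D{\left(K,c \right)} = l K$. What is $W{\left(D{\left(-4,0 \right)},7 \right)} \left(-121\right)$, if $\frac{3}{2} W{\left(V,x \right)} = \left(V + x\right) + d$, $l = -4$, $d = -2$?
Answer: $-1694$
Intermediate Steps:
$D{\left(K,c \right)} = - 4 K$
$W{\left(V,x \right)} = - \frac{4}{3} + \frac{2 V}{3} + \frac{2 x}{3}$ ($W{\left(V,x \right)} = \frac{2 \left(\left(V + x\right) - 2\right)}{3} = \frac{2 \left(-2 + V + x\right)}{3} = - \frac{4}{3} + \frac{2 V}{3} + \frac{2 x}{3}$)
$W{\left(D{\left(-4,0 \right)},7 \right)} \left(-121\right) = \left(- \frac{4}{3} + \frac{2 \left(\left(-4\right) \left(-4\right)\right)}{3} + \frac{2}{3} \cdot 7\right) \left(-121\right) = \left(- \frac{4}{3} + \frac{2}{3} \cdot 16 + \frac{14}{3}\right) \left(-121\right) = \left(- \frac{4}{3} + \frac{32}{3} + \frac{14}{3}\right) \left(-121\right) = 14 \left(-121\right) = -1694$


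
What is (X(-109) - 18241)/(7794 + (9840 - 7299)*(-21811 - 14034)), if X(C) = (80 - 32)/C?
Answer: 1988317/9927104259 ≈ 0.00020029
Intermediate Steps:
X(C) = 48/C
(X(-109) - 18241)/(7794 + (9840 - 7299)*(-21811 - 14034)) = (48/(-109) - 18241)/(7794 + (9840 - 7299)*(-21811 - 14034)) = (48*(-1/109) - 18241)/(7794 + 2541*(-35845)) = (-48/109 - 18241)/(7794 - 91082145) = -1988317/109/(-91074351) = -1988317/109*(-1/91074351) = 1988317/9927104259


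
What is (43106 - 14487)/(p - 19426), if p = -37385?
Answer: -28619/56811 ≈ -0.50376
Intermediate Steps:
(43106 - 14487)/(p - 19426) = (43106 - 14487)/(-37385 - 19426) = 28619/(-56811) = 28619*(-1/56811) = -28619/56811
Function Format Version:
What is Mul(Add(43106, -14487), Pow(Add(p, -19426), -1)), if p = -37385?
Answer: Rational(-28619, 56811) ≈ -0.50376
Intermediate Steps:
Mul(Add(43106, -14487), Pow(Add(p, -19426), -1)) = Mul(Add(43106, -14487), Pow(Add(-37385, -19426), -1)) = Mul(28619, Pow(-56811, -1)) = Mul(28619, Rational(-1, 56811)) = Rational(-28619, 56811)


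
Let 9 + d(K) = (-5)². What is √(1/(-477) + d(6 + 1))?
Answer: √404443/159 ≈ 3.9997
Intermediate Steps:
d(K) = 16 (d(K) = -9 + (-5)² = -9 + 25 = 16)
√(1/(-477) + d(6 + 1)) = √(1/(-477) + 16) = √(-1/477 + 16) = √(7631/477) = √404443/159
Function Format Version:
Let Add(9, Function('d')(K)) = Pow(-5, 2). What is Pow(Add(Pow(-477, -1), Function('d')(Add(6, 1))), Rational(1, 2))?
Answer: Mul(Rational(1, 159), Pow(404443, Rational(1, 2))) ≈ 3.9997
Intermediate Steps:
Function('d')(K) = 16 (Function('d')(K) = Add(-9, Pow(-5, 2)) = Add(-9, 25) = 16)
Pow(Add(Pow(-477, -1), Function('d')(Add(6, 1))), Rational(1, 2)) = Pow(Add(Pow(-477, -1), 16), Rational(1, 2)) = Pow(Add(Rational(-1, 477), 16), Rational(1, 2)) = Pow(Rational(7631, 477), Rational(1, 2)) = Mul(Rational(1, 159), Pow(404443, Rational(1, 2)))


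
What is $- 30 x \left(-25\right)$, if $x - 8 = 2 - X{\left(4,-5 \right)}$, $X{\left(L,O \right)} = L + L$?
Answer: $1500$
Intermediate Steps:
$X{\left(L,O \right)} = 2 L$
$x = 2$ ($x = 8 + \left(2 - 2 \cdot 4\right) = 8 + \left(2 - 8\right) = 8 - 6 = 2$)
$- 30 x \left(-25\right) = \left(-30\right) 2 \left(-25\right) = \left(-60\right) \left(-25\right) = 1500$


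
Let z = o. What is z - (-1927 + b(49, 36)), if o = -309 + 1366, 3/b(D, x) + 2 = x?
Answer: 101453/34 ≈ 2983.9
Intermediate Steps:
b(D, x) = 3/(-2 + x)
o = 1057
z = 1057
z - (-1927 + b(49, 36)) = 1057 - (-1927 + 3/(-2 + 36)) = 1057 - (-1927 + 3/34) = 1057 - 1*(-65515/34) = 1057 + 65515/34 = 101453/34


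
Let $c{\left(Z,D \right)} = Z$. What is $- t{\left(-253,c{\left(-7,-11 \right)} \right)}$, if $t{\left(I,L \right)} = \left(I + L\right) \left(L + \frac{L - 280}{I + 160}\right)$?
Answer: $- \frac{94640}{93} \approx -1017.6$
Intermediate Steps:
$t{\left(I,L \right)} = \left(I + L\right) \left(L + \frac{-280 + L}{160 + I}\right)$
$- t{\left(-253,c{\left(-7,-11 \right)} \right)} = - \frac{\left(-280\right) \left(-253\right) - -1960 + 161 \left(-7\right)^{2} - 253 \left(-7\right)^{2} - 7 \left(-253\right)^{2} + 161 \left(-253\right) \left(-7\right)}{160 - 253} = - \frac{70840 + 1960 + 161 \cdot 49 - 12397 - 448063 + 285131}{-93} = - \frac{\left(-1\right) \left(70840 + 1960 + 7889 - 12397 - 448063 + 285131\right)}{93} = - \frac{\left(-1\right) \left(-94640\right)}{93} = \left(-1\right) \frac{94640}{93} = - \frac{94640}{93}$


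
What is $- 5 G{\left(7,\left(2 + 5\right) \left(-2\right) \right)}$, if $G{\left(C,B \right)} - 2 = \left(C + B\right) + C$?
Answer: $-10$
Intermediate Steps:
$G{\left(C,B \right)} = 2 + B + 2 C$ ($G{\left(C,B \right)} = 2 + \left(\left(C + B\right) + C\right) = 2 + \left(\left(B + C\right) + C\right) = 2 + \left(B + 2 C\right) = 2 + B + 2 C$)
$- 5 G{\left(7,\left(2 + 5\right) \left(-2\right) \right)} = - 5 \left(2 + \left(2 + 5\right) \left(-2\right) + 2 \cdot 7\right) = - 5 \left(2 + 7 \left(-2\right) + 14\right) = - 5 \left(2 - 14 + 14\right) = \left(-5\right) 2 = -10$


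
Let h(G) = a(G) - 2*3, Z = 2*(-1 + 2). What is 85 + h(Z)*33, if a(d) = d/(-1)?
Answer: -179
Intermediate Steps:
Z = 2 (Z = 2*1 = 2)
a(d) = -d (a(d) = d*(-1) = -d)
h(G) = -6 - G (h(G) = -G - 2*3 = -G - 6 = -6 - G)
85 + h(Z)*33 = 85 + (-6 - 1*2)*33 = 85 + (-6 - 2)*33 = 85 - 8*33 = 85 - 264 = -179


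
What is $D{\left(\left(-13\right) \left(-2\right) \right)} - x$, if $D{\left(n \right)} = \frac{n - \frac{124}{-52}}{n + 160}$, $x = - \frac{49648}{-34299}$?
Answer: $- \frac{35797511}{27644994} \approx -1.2949$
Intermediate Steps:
$x = \frac{49648}{34299}$ ($x = \left(-49648\right) \left(- \frac{1}{34299}\right) = \frac{49648}{34299} \approx 1.4475$)
$D{\left(n \right)} = \frac{\frac{31}{13} + n}{160 + n}$ ($D{\left(n \right)} = \frac{n - - \frac{31}{13}}{160 + n} = \frac{n + \frac{31}{13}}{160 + n} = \frac{\frac{31}{13} + n}{160 + n}$)
$D{\left(\left(-13\right) \left(-2\right) \right)} - x = \frac{\frac{31}{13} - -26}{160 - -26} - \frac{49648}{34299} = \frac{\frac{31}{13} + 26}{160 + 26} - \frac{49648}{34299} = \frac{1}{186} \cdot \frac{369}{13} - \frac{49648}{34299} = \frac{123}{806} - \frac{49648}{34299} = - \frac{35797511}{27644994}$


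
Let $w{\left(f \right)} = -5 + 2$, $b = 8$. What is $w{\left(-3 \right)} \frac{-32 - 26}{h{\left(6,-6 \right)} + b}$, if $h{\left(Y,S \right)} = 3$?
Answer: $\frac{174}{11} \approx 15.818$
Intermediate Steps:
$w{\left(f \right)} = -3$
$w{\left(-3 \right)} \frac{-32 - 26}{h{\left(6,-6 \right)} + b} = - 3 \frac{-32 - 26}{3 + 8} = - 3 \left(- \frac{58}{11}\right) = - 3 \left(\left(-58\right) \frac{1}{11}\right) = \left(-3\right) \left(- \frac{58}{11}\right) = \frac{174}{11}$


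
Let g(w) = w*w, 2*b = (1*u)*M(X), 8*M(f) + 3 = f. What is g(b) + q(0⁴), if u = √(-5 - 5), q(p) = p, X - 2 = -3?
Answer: -5/8 ≈ -0.62500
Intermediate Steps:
X = -1 (X = 2 - 3 = -1)
M(f) = -3/8 + f/8
u = I*√10 (u = √(-10) = I*√10 ≈ 3.1623*I)
b = -I*√10/4 (b = ((1*(I*√10))*(-3/8 + (⅛)*(-1)))/2 = ((I*√10)*(-3/8 - ⅛))/2 = ((I*√10)*(-½))/2 = (-I*√10/2)/2 = -I*√10/4 ≈ -0.79057*I)
g(w) = w²
g(b) + q(0⁴) = (-I*√10/4)² + 0⁴ = -5/8 + 0 = -5/8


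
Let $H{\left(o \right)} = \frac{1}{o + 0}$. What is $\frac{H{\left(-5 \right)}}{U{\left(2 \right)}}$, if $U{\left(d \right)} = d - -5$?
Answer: $- \frac{1}{35} \approx -0.028571$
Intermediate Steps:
$U{\left(d \right)} = 5 + d$ ($U{\left(d \right)} = d + 5 = 5 + d$)
$H{\left(o \right)} = \frac{1}{o}$
$\frac{H{\left(-5 \right)}}{U{\left(2 \right)}} = \frac{1}{\left(-5\right) \left(5 + 2\right)} = - \frac{1}{5 \cdot 7} = \left(- \frac{1}{5}\right) \frac{1}{7} = - \frac{1}{35}$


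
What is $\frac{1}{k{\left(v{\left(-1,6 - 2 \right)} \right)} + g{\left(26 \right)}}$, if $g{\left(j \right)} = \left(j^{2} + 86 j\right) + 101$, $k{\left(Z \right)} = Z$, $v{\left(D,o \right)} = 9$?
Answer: $\frac{1}{3022} \approx 0.00033091$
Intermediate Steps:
$g{\left(j \right)} = 101 + j^{2} + 86 j$
$\frac{1}{k{\left(v{\left(-1,6 - 2 \right)} \right)} + g{\left(26 \right)}} = \frac{1}{9 + \left(101 + 26^{2} + 86 \cdot 26\right)} = \frac{1}{9 + \left(101 + 676 + 2236\right)} = \frac{1}{9 + 3013} = \frac{1}{3022}$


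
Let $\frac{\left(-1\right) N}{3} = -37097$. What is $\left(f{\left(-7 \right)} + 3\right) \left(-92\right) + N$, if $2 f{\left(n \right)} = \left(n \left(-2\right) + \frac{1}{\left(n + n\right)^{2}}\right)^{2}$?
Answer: $\frac{1959070545}{19208} \approx 1.0199 \cdot 10^{5}$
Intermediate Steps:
$N = 111291$ ($N = \left(-3\right) \left(-37097\right) = 111291$)
$f{\left(n \right)} = \frac{\left(- 2 n + \frac{1}{4 n^{2}}\right)^{2}}{2}$ ($f{\left(n \right)} = \frac{\left(n \left(-2\right) + \frac{1}{\left(n + n\right)^{2}}\right)^{2}}{2} = \frac{\left(- 2 n + \frac{1}{\left(2 n\right)^{2}}\right)^{2}}{2} = \frac{\left(- 2 n + \frac{1}{4 n^{2}}\right)^{2}}{2}$)
$\left(f{\left(-7 \right)} + 3\right) \left(-92\right) + N = \left(\frac{\left(-1 + 8 \left(-7\right)^{3}\right)^{2}}{32 \cdot 2401} + 3\right) \left(-92\right) + 111291 = \left(\frac{1}{32} \cdot \frac{1}{2401} \left(-1 + 8 \left(-343\right)\right)^{2} + 3\right) \left(-92\right) + 111291 = \left(\frac{1}{32} \cdot \frac{1}{2401} \left(-1 - 2744\right)^{2} + 3\right) \left(-92\right) + 111291 = \left(\frac{1}{32} \cdot \frac{1}{2401} \left(-2745\right)^{2} + 3\right) \left(-92\right) + 111291 = \left(\frac{1}{32} \cdot \frac{1}{2401} \cdot 7535025 + 3\right) \left(-92\right) + 111291 = \left(\frac{7535025}{76832} + 3\right) \left(-92\right) + 111291 = \frac{7765521}{76832} \left(-92\right) + 111291 = - \frac{178606983}{19208} + 111291 = \frac{1959070545}{19208}$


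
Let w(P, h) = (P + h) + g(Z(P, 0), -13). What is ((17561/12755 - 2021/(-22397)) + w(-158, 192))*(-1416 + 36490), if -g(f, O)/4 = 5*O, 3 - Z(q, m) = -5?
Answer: 2960497068724988/285673735 ≈ 1.0363e+7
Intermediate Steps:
Z(q, m) = 8 (Z(q, m) = 3 - 1*(-5) = 3 + 5 = 8)
g(f, O) = -20*O
w(P, h) = 260 + P + h (w(P, h) = (P + h) - 20*(-13) = (P + h) + 260 = 260 + P + h)
((17561/12755 - 2021/(-22397)) + w(-158, 192))*(-1416 + 36490) = ((17561/12755 - 2021/(-22397)) + (260 - 158 + 192))*(-1416 + 36490) = ((17561*(1/12755) - 2021*(-1/22397)) + 294)*35074 = ((17561/12755 + 2021/22397) + 294)*35074 = (419091572/285673735 + 294)*35074 = (84407169662/285673735)*35074 = 2960497068724988/285673735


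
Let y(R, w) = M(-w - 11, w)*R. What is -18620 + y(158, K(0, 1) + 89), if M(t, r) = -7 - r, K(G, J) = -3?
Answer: -33314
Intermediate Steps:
y(R, w) = R*(-7 - w) (y(R, w) = (-7 - w)*R = R*(-7 - w))
-18620 + y(158, K(0, 1) + 89) = -18620 - 1*158*(7 + (-3 + 89)) = -18620 - 1*158*(7 + 86) = -18620 - 1*158*93 = -18620 - 14694 = -33314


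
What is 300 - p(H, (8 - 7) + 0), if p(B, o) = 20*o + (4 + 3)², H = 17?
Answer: 231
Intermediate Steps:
p(B, o) = 49 + 20*o (p(B, o) = 20*o + 7² = 20*o + 49 = 49 + 20*o)
300 - p(H, (8 - 7) + 0) = 300 - (49 + 20*((8 - 7) + 0)) = 300 - (49 + 20*(1 + 0)) = 300 - (49 + 20*1) = 300 - (49 + 20) = 300 - 1*69 = 300 - 69 = 231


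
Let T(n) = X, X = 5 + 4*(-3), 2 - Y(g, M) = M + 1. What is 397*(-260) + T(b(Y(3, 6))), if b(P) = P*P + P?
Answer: -103227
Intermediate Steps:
Y(g, M) = 1 - M (Y(g, M) = 2 - (M + 1) = 2 - (1 + M) = 2 + (-1 - M) = 1 - M)
b(P) = P + P² (b(P) = P² + P = P + P²)
X = -7 (X = 5 - 12 = -7)
T(n) = -7
397*(-260) + T(b(Y(3, 6))) = 397*(-260) - 7 = -103220 - 7 = -103227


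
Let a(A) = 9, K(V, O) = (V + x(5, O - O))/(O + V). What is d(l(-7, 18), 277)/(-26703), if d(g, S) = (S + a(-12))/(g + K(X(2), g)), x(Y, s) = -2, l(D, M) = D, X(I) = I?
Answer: 286/186921 ≈ 0.0015301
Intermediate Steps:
K(V, O) = (-2 + V)/(O + V) (K(V, O) = (V - 2)/(O + V) = (-2 + V)/(O + V))
d(g, S) = (9 + S)/g (d(g, S) = (S + 9)/(g + (-2 + 2)/(g + 2)) = (9 + S)/(g + 0/(2 + g)) = (9 + S)/(g + 0) = (9 + S)/g)
d(l(-7, 18), 277)/(-26703) = ((9 + 277)/(-7))/(-26703) = -⅐*286*(-1/26703) = -286/7*(-1/26703) = 286/186921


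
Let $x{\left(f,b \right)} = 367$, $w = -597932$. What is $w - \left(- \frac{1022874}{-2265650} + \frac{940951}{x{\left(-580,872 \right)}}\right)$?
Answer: $- \frac{249654421183254}{415746775} \approx -6.005 \cdot 10^{5}$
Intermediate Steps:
$w - \left(- \frac{1022874}{-2265650} + \frac{940951}{x{\left(-580,872 \right)}}\right) = -597932 - \left(- \frac{1022874}{-2265650} + \frac{940951}{367}\right) = -597932 - \left(\left(-1022874\right) \left(- \frac{1}{2265650}\right) + 940951 \cdot \frac{1}{367}\right) = -597932 - \left(\frac{511437}{1132825} + \frac{940951}{367}\right) = -597932 - \frac{1066120513954}{415746775} = - \frac{249654421183254}{415746775}$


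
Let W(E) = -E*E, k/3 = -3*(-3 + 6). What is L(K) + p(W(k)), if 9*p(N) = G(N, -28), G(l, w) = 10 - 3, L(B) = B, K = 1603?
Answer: 14434/9 ≈ 1603.8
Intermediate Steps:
k = -27 (k = 3*(-3*(-3 + 6)) = 3*(-3*3) = 3*(-9) = -27)
W(E) = -E²
G(l, w) = 7
p(N) = 7/9 (p(N) = (⅑)*7 = 7/9)
L(K) + p(W(k)) = 1603 + 7/9 = 14434/9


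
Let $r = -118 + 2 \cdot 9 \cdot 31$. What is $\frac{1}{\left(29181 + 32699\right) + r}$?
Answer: $\frac{1}{62320} \approx 1.6046 \cdot 10^{-5}$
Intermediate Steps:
$r = 440$ ($r = -118 + 18 \cdot 31 = -118 + 558 = 440$)
$\frac{1}{\left(29181 + 32699\right) + r} = \frac{1}{\left(29181 + 32699\right) + 440} = \frac{1}{61880 + 440} = \frac{1}{62320}$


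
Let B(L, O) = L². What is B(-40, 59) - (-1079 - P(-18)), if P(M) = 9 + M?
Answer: 2670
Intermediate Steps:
B(-40, 59) - (-1079 - P(-18)) = (-40)² - (-1079 - (9 - 18)) = 1600 - (-1079 - 1*(-9)) = 1600 - (-1079 + 9) = 1600 - 1*(-1070) = 1600 + 1070 = 2670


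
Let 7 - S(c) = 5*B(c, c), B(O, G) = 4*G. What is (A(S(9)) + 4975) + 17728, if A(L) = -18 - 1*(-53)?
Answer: 22738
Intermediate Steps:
S(c) = 7 - 20*c (S(c) = 7 - 5*4*c = 7 - 20*c)
A(L) = 35 (A(L) = -18 + 53 = 35)
(A(S(9)) + 4975) + 17728 = (35 + 4975) + 17728 = 5010 + 17728 = 22738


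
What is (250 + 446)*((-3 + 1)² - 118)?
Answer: -79344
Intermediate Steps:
(250 + 446)*((-3 + 1)² - 118) = 696*((-2)² - 118) = 696*(4 - 118) = 696*(-114) = -79344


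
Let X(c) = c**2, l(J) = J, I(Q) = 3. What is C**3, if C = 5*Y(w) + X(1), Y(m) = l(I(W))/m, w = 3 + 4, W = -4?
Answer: 10648/343 ≈ 31.044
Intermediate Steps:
w = 7
Y(m) = 3/m
C = 22/7 (C = 5*(3/7) + 1**2 = 5*(3*(1/7)) + 1 = 5*(3/7) + 1 = 15/7 + 1 = 22/7 ≈ 3.1429)
C**3 = (22/7)**3 = 10648/343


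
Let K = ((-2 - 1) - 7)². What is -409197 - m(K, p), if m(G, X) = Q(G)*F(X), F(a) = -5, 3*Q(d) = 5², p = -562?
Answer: -1227466/3 ≈ -4.0916e+5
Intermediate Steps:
Q(d) = 25/3 (Q(d) = (⅓)*5² = (⅓)*25 = 25/3)
K = 100 (K = (-3 - 7)² = (-10)² = 100)
m(G, X) = -125/3 (m(G, X) = (25/3)*(-5) = -125/3)
-409197 - m(K, p) = -409197 - 1*(-125/3) = -409197 + 125/3 = -1227466/3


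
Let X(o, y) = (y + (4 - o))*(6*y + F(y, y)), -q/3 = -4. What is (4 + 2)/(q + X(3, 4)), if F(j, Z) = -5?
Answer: 6/107 ≈ 0.056075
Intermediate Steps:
q = 12 (q = -3*(-4) = 12)
X(o, y) = (-5 + 6*y)*(4 + y - o) (X(o, y) = (y + (4 - o))*(6*y - 5) = (4 + y - o)*(-5 + 6*y) = (-5 + 6*y)*(4 + y - o))
(4 + 2)/(q + X(3, 4)) = (4 + 2)/(12 + (-20 + 5*3 + 6*4² + 19*4 - 6*3*4)) = 6/(12 + (-20 + 15 + 6*16 + 76 - 72)) = 6/(12 + (-20 + 15 + 96 + 76 - 72)) = 6/(12 + 95) = 6/107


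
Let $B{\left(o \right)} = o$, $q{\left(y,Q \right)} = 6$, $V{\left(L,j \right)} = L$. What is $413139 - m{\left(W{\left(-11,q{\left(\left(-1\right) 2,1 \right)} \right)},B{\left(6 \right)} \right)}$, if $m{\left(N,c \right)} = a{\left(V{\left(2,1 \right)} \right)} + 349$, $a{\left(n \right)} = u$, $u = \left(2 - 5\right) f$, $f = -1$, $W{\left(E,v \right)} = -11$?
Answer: $412787$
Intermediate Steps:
$u = 3$ ($u = \left(2 - 5\right) \left(-1\right) = \left(-3\right) \left(-1\right) = 3$)
$a{\left(n \right)} = 3$
$m{\left(N,c \right)} = 352$ ($m{\left(N,c \right)} = 3 + 349 = 352$)
$413139 - m{\left(W{\left(-11,q{\left(\left(-1\right) 2,1 \right)} \right)},B{\left(6 \right)} \right)} = 413139 - 352 = 412787$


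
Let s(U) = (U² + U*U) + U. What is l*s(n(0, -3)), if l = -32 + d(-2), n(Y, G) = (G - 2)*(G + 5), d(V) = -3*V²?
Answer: -8360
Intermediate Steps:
n(Y, G) = (-2 + G)*(5 + G)
l = -44 (l = -32 - 3*(-2)² = -32 - 3*4 = -32 - 12 = -44)
s(U) = U + 2*U² (s(U) = (U² + U²) + U = 2*U² + U = U + 2*U²)
l*s(n(0, -3)) = -44*(-10 + (-3)² + 3*(-3))*(1 + 2*(-10 + (-3)² + 3*(-3))) = -44*(-10 + 9 - 9)*(1 + 2*(-10 + 9 - 9)) = -(-440)*(1 + 2*(-10)) = -(-440)*(1 - 20) = -(-440)*(-19) = -44*190 = -8360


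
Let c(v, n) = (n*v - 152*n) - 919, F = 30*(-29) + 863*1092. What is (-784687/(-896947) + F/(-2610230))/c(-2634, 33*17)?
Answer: -601857313444/1830690057264592825 ≈ -3.2876e-7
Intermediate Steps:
F = 941526 (F = -870 + 942396 = 941526)
c(v, n) = -919 - 152*n + n*v (c(v, n) = (-152*n + n*v) - 919 = -919 - 152*n + n*v)
(-784687/(-896947) + F/(-2610230))/c(-2634, 33*17) = (-784687/(-896947) + 941526/(-2610230))/(-919 - 5016*17 + (33*17)*(-2634)) = (-784687*(-1/896947) + 941526*(-1/2610230))/(-919 - 152*561 + 561*(-2634)) = (784687/896947 - 470763/1305115)/(-919 - 85272 - 1477674) = (601857313444/1170618983905)/(-1563865) = (601857313444/1170618983905)*(-1/1563865) = -601857313444/1830690057264592825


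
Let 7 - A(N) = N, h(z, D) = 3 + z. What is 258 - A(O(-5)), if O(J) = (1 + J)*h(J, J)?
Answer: 259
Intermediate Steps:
O(J) = (1 + J)*(3 + J)
A(N) = 7 - N
258 - A(O(-5)) = 258 - (7 - (1 - 5)*(3 - 5)) = 258 - (7 - (-4)*(-2)) = 258 - (7 - 1*8) = 258 - (7 - 8) = 258 - 1*(-1) = 258 + 1 = 259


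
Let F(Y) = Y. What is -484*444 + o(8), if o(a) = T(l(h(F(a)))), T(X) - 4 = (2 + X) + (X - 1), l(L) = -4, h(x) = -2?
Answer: -214899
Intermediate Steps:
T(X) = 5 + 2*X (T(X) = 4 + ((2 + X) + (X - 1)) = 4 + ((2 + X) + (-1 + X)) = 4 + (1 + 2*X) = 5 + 2*X)
o(a) = -3 (o(a) = 5 + 2*(-4) = 5 - 8 = -3)
-484*444 + o(8) = -484*444 - 3 = -214896 - 3 = -214899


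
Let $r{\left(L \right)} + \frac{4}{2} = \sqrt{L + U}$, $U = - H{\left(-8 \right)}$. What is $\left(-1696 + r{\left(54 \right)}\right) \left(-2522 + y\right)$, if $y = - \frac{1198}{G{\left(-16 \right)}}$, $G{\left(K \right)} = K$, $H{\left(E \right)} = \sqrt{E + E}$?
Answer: $\frac{16620873}{4} - \frac{19577 \sqrt{54 - 4 i}}{8} \approx 4.1372 \cdot 10^{6} + 665.57 i$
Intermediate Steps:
$H{\left(E \right)} = \sqrt{2} \sqrt{E}$ ($H{\left(E \right)} = \sqrt{2 E} = \sqrt{2} \sqrt{E}$)
$U = - 4 i$ ($U = - \sqrt{2} \sqrt{-8} = - \sqrt{2} \cdot 2 i \sqrt{2} = - 4 i \approx - 4.0 i$)
$r{\left(L \right)} = -2 + \sqrt{L - 4 i}$
$y = \frac{599}{8}$ ($y = - \frac{1198}{-16} = \left(-1198\right) \left(- \frac{1}{16}\right) = \frac{599}{8} \approx 74.875$)
$\left(-1696 + r{\left(54 \right)}\right) \left(-2522 + y\right) = \left(-1696 - \left(2 - \sqrt{54 - 4 i}\right)\right) \left(-2522 + \frac{599}{8}\right) = \left(-1698 + \sqrt{54 - 4 i}\right) \left(- \frac{19577}{8}\right) = \frac{16620873}{4} - \frac{19577 \sqrt{54 - 4 i}}{8}$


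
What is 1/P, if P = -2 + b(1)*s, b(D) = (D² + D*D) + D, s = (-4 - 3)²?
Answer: 1/145 ≈ 0.0068966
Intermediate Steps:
s = 49 (s = (-7)² = 49)
b(D) = D + 2*D² (b(D) = (D² + D²) + D = 2*D² + D = D + 2*D²)
P = 145 (P = -2 + (1*(1 + 2*1))*49 = -2 + (1*(1 + 2))*49 = -2 + (1*3)*49 = -2 + 3*49 = -2 + 147 = 145)
1/P = 1/145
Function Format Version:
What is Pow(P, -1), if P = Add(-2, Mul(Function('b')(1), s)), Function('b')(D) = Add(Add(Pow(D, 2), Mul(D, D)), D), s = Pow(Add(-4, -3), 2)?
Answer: Rational(1, 145) ≈ 0.0068966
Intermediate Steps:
s = 49 (s = Pow(-7, 2) = 49)
Function('b')(D) = Add(D, Mul(2, Pow(D, 2))) (Function('b')(D) = Add(Add(Pow(D, 2), Pow(D, 2)), D) = Add(Mul(2, Pow(D, 2)), D) = Add(D, Mul(2, Pow(D, 2))))
P = 145 (P = Add(-2, Mul(Mul(1, Add(1, Mul(2, 1))), 49)) = Add(-2, Mul(Mul(1, Add(1, 2)), 49)) = Add(-2, Mul(Mul(1, 3), 49)) = Add(-2, Mul(3, 49)) = Add(-2, 147) = 145)
Pow(P, -1) = Pow(145, -1) = Rational(1, 145)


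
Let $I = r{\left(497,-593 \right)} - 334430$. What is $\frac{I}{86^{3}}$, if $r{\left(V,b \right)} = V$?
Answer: $- \frac{333933}{636056} \approx -0.52501$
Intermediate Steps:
$I = -333933$ ($I = 497 - 334430 = -333933$)
$\frac{I}{86^{3}} = - \frac{333933}{86^{3}} = - \frac{333933}{636056}$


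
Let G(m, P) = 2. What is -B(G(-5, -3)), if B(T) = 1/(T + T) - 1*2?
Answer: 7/4 ≈ 1.7500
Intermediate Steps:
B(T) = -2 + 1/(2*T) (B(T) = 1/(2*T) - 2 = -2 + 1/(2*T))
-B(G(-5, -3)) = -(-2 + (½)/2) = -(-2 + (½)*(½)) = -(-2 + ¼) = -1*(-7/4) = 7/4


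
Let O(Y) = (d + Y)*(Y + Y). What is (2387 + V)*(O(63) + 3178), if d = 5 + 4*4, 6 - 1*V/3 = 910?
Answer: -4472650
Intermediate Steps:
V = -2712 (V = 18 - 3*910 = 18 - 2730 = -2712)
d = 21 (d = 5 + 16 = 21)
O(Y) = 2*Y*(21 + Y) (O(Y) = (21 + Y)*(Y + Y) = (21 + Y)*(2*Y) = 2*Y*(21 + Y))
(2387 + V)*(O(63) + 3178) = (2387 - 2712)*(2*63*(21 + 63) + 3178) = -325*(2*63*84 + 3178) = -325*(10584 + 3178) = -325*13762 = -4472650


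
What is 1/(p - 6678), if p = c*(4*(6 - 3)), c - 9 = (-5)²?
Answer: -1/6270 ≈ -0.00015949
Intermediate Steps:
c = 34 (c = 9 + (-5)² = 9 + 25 = 34)
p = 408 (p = 34*(4*(6 - 3)) = 34*(4*3) = 34*12 = 408)
1/(p - 6678) = 1/(408 - 6678) = 1/(-6270) = -1/6270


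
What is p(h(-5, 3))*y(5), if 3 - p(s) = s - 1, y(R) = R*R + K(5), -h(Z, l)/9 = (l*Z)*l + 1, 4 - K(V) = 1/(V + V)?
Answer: -56644/5 ≈ -11329.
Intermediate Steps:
K(V) = 4 - 1/(2*V) (K(V) = 4 - 1/(V + V) = 4 - 1/(2*V))
h(Z, l) = -9 - 9*Z*l² (h(Z, l) = -9*((l*Z)*l + 1) = -9*((Z*l)*l + 1) = -9*(Z*l² + 1) = -9*(1 + Z*l²) = -9 - 9*Z*l²)
y(R) = 39/10 + R² (y(R) = R*R + (4 - ½/5) = R² + (4 - ½*⅕) = R² + (4 - ⅒) = R² + 39/10 = 39/10 + R²)
p(s) = 4 - s (p(s) = 3 - (s - 1) = 3 - (-1 + s) = 3 + (1 - s) = 4 - s)
p(h(-5, 3))*y(5) = (4 - (-9 - 9*(-5)*3²))*(39/10 + 5²) = (4 - (-9 - 9*(-5)*9))*(39/10 + 25) = (4 - (-9 + 405))*(289/10) = (4 - 1*396)*(289/10) = (4 - 396)*(289/10) = -392*289/10 = -56644/5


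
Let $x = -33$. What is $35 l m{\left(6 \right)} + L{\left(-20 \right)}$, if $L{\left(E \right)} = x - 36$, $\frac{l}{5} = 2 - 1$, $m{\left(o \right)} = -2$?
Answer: $-419$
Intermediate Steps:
$l = 5$ ($l = 5 \left(2 - 1\right) = 5 \cdot 1 = 5$)
$L{\left(E \right)} = -69$ ($L{\left(E \right)} = -33 - 36 = -69$)
$35 l m{\left(6 \right)} + L{\left(-20 \right)} = 35 \cdot 5 \left(-2\right) - 69 = 175 \left(-2\right) - 69 = -350 - 69 = -419$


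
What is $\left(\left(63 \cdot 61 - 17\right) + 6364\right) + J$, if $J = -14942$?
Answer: $-4752$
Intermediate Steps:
$\left(\left(63 \cdot 61 - 17\right) + 6364\right) + J = \left(\left(63 \cdot 61 - 17\right) + 6364\right) - 14942 = \left(\left(3843 - 17\right) + 6364\right) - 14942 = \left(3826 + 6364\right) - 14942 = 10190 - 14942 = -4752$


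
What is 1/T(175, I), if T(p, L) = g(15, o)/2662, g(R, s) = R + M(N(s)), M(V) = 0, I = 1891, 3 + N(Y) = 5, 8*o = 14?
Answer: 2662/15 ≈ 177.47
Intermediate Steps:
o = 7/4 (o = (⅛)*14 = 7/4 ≈ 1.7500)
N(Y) = 2 (N(Y) = -3 + 5 = 2)
g(R, s) = R (g(R, s) = R + 0 = R)
T(p, L) = 15/2662
1/T(175, I) = 1/(15/2662) = 2662/15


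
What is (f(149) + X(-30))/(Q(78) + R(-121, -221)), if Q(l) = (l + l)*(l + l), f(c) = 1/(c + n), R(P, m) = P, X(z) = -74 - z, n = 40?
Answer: -1663/915327 ≈ -0.0018168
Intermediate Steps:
f(c) = 1/(40 + c) (f(c) = 1/(c + 40) = 1/(40 + c))
Q(l) = 4*l² (Q(l) = (2*l)*(2*l) = 4*l²)
(f(149) + X(-30))/(Q(78) + R(-121, -221)) = (1/(40 + 149) + (-74 - 1*(-30)))/(4*78² - 121) = (1/189 + (-74 + 30))/(4*6084 - 121) = (1/189 - 44)/(24336 - 121) = -8315/189/24215 = -8315/189*1/24215 = -1663/915327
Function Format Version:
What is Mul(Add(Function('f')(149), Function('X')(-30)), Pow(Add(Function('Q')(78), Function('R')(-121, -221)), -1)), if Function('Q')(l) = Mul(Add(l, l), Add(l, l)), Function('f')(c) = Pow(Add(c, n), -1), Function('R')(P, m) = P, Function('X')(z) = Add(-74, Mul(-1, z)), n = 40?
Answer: Rational(-1663, 915327) ≈ -0.0018168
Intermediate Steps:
Function('f')(c) = Pow(Add(40, c), -1) (Function('f')(c) = Pow(Add(c, 40), -1) = Pow(Add(40, c), -1))
Function('Q')(l) = Mul(4, Pow(l, 2)) (Function('Q')(l) = Mul(Mul(2, l), Mul(2, l)) = Mul(4, Pow(l, 2)))
Mul(Add(Function('f')(149), Function('X')(-30)), Pow(Add(Function('Q')(78), Function('R')(-121, -221)), -1)) = Mul(Add(Pow(Add(40, 149), -1), Add(-74, Mul(-1, -30))), Pow(Add(Mul(4, Pow(78, 2)), -121), -1)) = Mul(Add(Pow(189, -1), Add(-74, 30)), Pow(Add(Mul(4, 6084), -121), -1)) = Mul(Add(Rational(1, 189), -44), Pow(Add(24336, -121), -1)) = Mul(Rational(-8315, 189), Pow(24215, -1)) = Mul(Rational(-8315, 189), Rational(1, 24215)) = Rational(-1663, 915327)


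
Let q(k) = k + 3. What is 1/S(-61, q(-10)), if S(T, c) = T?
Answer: -1/61 ≈ -0.016393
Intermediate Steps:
q(k) = 3 + k
1/S(-61, q(-10)) = 1/(-61) = -1/61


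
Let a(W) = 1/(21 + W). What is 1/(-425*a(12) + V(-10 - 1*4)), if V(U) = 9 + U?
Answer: -33/590 ≈ -0.055932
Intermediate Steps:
1/(-425*a(12) + V(-10 - 1*4)) = 1/(-425/(21 + 12) + (9 + (-10 - 1*4))) = 1/(-425/33 + (9 + (-10 - 4))) = 1/(-425*1/33 + (9 - 14)) = 1/(-425/33 - 5) = 1/(-590/33) = -33/590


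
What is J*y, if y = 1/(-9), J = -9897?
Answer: 3299/3 ≈ 1099.7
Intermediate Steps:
y = -⅑ ≈ -0.11111
J*y = -9897*(-⅑) = 3299/3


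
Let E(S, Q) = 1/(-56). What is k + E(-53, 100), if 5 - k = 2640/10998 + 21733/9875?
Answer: 2575975141/1013649000 ≈ 2.5413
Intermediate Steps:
E(S, Q) = -1/56
k = 46322786/18100875 (k = 5 - (2640/10998 + 21733/9875) = 5 - (2640*(1/10998) + 21733*(1/9875)) = 5 - (440/1833 + 21733/9875) = 5 - 1*44181589/18100875 = 5 - 44181589/18100875 = 46322786/18100875 ≈ 2.5591)
k + E(-53, 100) = 46322786/18100875 - 1/56 = 2575975141/1013649000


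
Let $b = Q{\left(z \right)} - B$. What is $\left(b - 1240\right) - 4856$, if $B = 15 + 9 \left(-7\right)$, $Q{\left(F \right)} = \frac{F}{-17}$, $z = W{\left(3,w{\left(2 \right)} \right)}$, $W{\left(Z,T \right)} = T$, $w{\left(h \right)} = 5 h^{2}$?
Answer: $- \frac{102836}{17} \approx -6049.2$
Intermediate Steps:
$z = 20$ ($z = 5 \cdot 2^{2} = 5 \cdot 4 = 20$)
$Q{\left(F \right)} = - \frac{F}{17}$ ($Q{\left(F \right)} = F \left(- \frac{1}{17}\right) = - \frac{F}{17}$)
$B = -48$ ($B = 15 - 63 = -48$)
$b = \frac{796}{17}$ ($b = \left(- \frac{1}{17}\right) 20 - -48 = - \frac{20}{17} + 48 = \frac{796}{17} \approx 46.824$)
$\left(b - 1240\right) - 4856 = \left(\frac{796}{17} - 1240\right) - 4856 = - \frac{20284}{17} - 4856 = - \frac{102836}{17}$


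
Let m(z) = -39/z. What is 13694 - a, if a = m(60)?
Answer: 273893/20 ≈ 13695.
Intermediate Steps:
a = -13/20 (a = -39/60 = -39*1/60 = -13/20 ≈ -0.65000)
13694 - a = 13694 - 1*(-13/20) = 13694 + 13/20 = 273893/20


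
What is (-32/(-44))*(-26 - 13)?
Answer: -312/11 ≈ -28.364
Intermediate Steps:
(-32/(-44))*(-26 - 13) = -32*(-1/44)*(-39) = (8/11)*(-39) = -312/11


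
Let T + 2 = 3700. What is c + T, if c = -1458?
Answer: 2240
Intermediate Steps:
T = 3698 (T = -2 + 3700 = 3698)
c + T = -1458 + 3698 = 2240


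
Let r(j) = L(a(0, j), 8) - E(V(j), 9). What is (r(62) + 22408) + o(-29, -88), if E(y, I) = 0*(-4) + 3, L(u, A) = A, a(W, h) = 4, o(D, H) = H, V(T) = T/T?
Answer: 22325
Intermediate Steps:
V(T) = 1
E(y, I) = 3 (E(y, I) = 0 + 3 = 3)
r(j) = 5 (r(j) = 8 - 1*3 = 8 - 3 = 5)
(r(62) + 22408) + o(-29, -88) = (5 + 22408) - 88 = 22413 - 88 = 22325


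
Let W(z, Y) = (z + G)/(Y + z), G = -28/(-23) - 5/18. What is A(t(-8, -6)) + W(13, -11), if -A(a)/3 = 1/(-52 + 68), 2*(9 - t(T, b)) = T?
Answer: 22463/3312 ≈ 6.7823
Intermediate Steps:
t(T, b) = 9 - T/2
G = 389/414 (G = -28*(-1/23) - 5*1/18 = 28/23 - 5/18 = 389/414 ≈ 0.93961)
A(a) = -3/16 (A(a) = -3/(-52 + 68) = -3/16)
W(z, Y) = (389/414 + z)/(Y + z) (W(z, Y) = (z + 389/414)/(Y + z) = (389/414 + z)/(Y + z))
A(t(-8, -6)) + W(13, -11) = -3/16 + (389/414 + 13)/(-11 + 13) = -3/16 + (5771/414)/2 = -3/16 + (½)*(5771/414) = -3/16 + 5771/828 = 22463/3312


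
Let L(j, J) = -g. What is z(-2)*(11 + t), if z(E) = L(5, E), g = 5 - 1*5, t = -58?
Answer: 0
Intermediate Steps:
g = 0 (g = 5 - 5 = 0)
L(j, J) = 0 (L(j, J) = -1*0 = 0)
z(E) = 0
z(-2)*(11 + t) = 0*(11 - 58) = 0*(-47) = 0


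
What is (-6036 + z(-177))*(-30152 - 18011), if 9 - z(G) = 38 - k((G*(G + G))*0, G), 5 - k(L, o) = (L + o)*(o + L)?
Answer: 1800766407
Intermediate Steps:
k(L, o) = 5 - (L + o)**2 (k(L, o) = 5 - (L + o)*(o + L) = 5 - (L + o)*(L + o) = 5 - (L + o)**2)
z(G) = -24 - G**2 (z(G) = 9 - (38 - (5 - ((G*(G + G))*0 + G)**2)) = 9 - (38 - (5 - ((G*(2*G))*0 + G)**2)) = 9 - (38 - (5 - ((2*G**2)*0 + G)**2)) = 9 - (38 - (5 - (0 + G)**2)) = 9 - (38 - (5 - G**2)) = 9 - (38 + (-5 + G**2)) = 9 - (33 + G**2) = 9 + (-33 - G**2) = -24 - G**2)
(-6036 + z(-177))*(-30152 - 18011) = (-6036 + (-24 - 1*(-177)**2))*(-30152 - 18011) = (-6036 + (-24 - 1*31329))*(-48163) = (-6036 + (-24 - 31329))*(-48163) = (-6036 - 31353)*(-48163) = -37389*(-48163) = 1800766407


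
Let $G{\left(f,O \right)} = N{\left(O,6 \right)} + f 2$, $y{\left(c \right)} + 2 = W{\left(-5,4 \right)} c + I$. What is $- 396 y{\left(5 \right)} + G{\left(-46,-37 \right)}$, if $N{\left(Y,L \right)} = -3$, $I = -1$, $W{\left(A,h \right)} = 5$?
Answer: $-8807$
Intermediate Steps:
$y{\left(c \right)} = -3 + 5 c$ ($y{\left(c \right)} = -2 + \left(5 c - 1\right) = -2 + \left(-1 + 5 c\right) = -3 + 5 c$)
$G{\left(f,O \right)} = -3 + 2 f$ ($G{\left(f,O \right)} = -3 + f 2 = -3 + 2 f$)
$- 396 y{\left(5 \right)} + G{\left(-46,-37 \right)} = - 396 \left(-3 + 5 \cdot 5\right) + \left(-3 + 2 \left(-46\right)\right) = - 396 \left(-3 + 25\right) - 95 = \left(-396\right) 22 - 95 = -8712 - 95 = -8807$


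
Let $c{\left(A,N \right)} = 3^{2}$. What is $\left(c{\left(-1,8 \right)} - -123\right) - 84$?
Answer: $48$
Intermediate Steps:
$c{\left(A,N \right)} = 9$
$\left(c{\left(-1,8 \right)} - -123\right) - 84 = \left(9 - -123\right) - 84 = \left(9 + 123\right) - 84 = 132 - 84 = 48$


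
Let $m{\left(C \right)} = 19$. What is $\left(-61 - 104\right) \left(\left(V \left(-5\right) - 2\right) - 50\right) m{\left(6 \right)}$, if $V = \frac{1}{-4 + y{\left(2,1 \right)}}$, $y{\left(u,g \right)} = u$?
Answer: $\frac{310365}{2} \approx 1.5518 \cdot 10^{5}$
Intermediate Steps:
$V = - \frac{1}{2}$ ($V = \frac{1}{-4 + 2} = \frac{1}{-2} = - \frac{1}{2} \approx -0.5$)
$\left(-61 - 104\right) \left(\left(V \left(-5\right) - 2\right) - 50\right) m{\left(6 \right)} = \left(-61 - 104\right) \left(\left(\left(- \frac{1}{2}\right) \left(-5\right) - 2\right) - 50\right) 19 = - 165 \left(\left(\frac{5}{2} - 2\right) - 50\right) 19 = - 165 \left(\frac{1}{2} - 50\right) 19 = \left(-165\right) \left(- \frac{99}{2}\right) 19 = \frac{16335}{2} \cdot 19 = \frac{310365}{2}$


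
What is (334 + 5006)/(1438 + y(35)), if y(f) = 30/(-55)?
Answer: 14685/3953 ≈ 3.7149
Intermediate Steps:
y(f) = -6/11 (y(f) = 30*(-1/55) = -6/11)
(334 + 5006)/(1438 + y(35)) = (334 + 5006)/(1438 - 6/11) = 5340/(15812/11) = 5340*(11/15812) = 14685/3953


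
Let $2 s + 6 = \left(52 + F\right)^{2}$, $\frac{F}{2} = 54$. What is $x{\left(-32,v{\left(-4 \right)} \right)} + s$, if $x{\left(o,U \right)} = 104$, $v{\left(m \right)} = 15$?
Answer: $12901$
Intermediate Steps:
$F = 108$ ($F = 2 \cdot 54 = 108$)
$s = 12797$ ($s = -3 + \frac{\left(52 + 108\right)^{2}}{2} = -3 + \frac{160^{2}}{2} = -3 + \frac{1}{2} \cdot 25600 = -3 + 12800 = 12797$)
$x{\left(-32,v{\left(-4 \right)} \right)} + s = 104 + 12797 = 12901$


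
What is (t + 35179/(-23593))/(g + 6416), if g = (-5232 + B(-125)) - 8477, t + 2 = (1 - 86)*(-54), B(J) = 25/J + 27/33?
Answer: -350089575/556629649 ≈ -0.62895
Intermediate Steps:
B(J) = 9/11 + 25/J (B(J) = 25/J + 27*(1/33) = 25/J + 9/11 = 9/11 + 25/J)
t = 4588 (t = -2 + (1 - 86)*(-54) = -2 - 85*(-54) = -2 + 4590 = 4588)
g = -753961/55 (g = (-5232 + (9/11 + 25/(-125))) - 8477 = (-5232 + (9/11 + 25*(-1/125))) - 8477 = (-5232 + (9/11 - ⅕)) - 8477 = (-5232 + 34/55) - 8477 = -287726/55 - 8477 = -753961/55 ≈ -13708.)
(t + 35179/(-23593))/(g + 6416) = (4588 + 35179/(-23593))/(-753961/55 + 6416) = (4588 + 35179*(-1/23593))/(-401081/55) = (4588 - 35179/23593)*(-55/401081) = (108209505/23593)*(-55/401081) = -350089575/556629649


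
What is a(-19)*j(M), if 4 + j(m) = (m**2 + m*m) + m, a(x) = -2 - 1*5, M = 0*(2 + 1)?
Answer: 28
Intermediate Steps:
M = 0 (M = 0*3 = 0)
a(x) = -7 (a(x) = -2 - 5 = -7)
j(m) = -4 + m + 2*m**2 (j(m) = -4 + ((m**2 + m*m) + m) = -4 + ((m**2 + m**2) + m) = -4 + (2*m**2 + m) = -4 + (m + 2*m**2) = -4 + m + 2*m**2)
a(-19)*j(M) = -7*(-4 + 0 + 2*0**2) = -7*(-4 + 0 + 2*0) = -7*(-4 + 0 + 0) = -7*(-4) = 28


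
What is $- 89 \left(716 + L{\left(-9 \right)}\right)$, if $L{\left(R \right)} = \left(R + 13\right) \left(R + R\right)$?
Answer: $-57316$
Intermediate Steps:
$L{\left(R \right)} = 2 R \left(13 + R\right)$ ($L{\left(R \right)} = \left(13 + R\right) 2 R = 2 R \left(13 + R\right)$)
$- 89 \left(716 + L{\left(-9 \right)}\right) = - 89 \left(716 + 2 \left(-9\right) \left(13 - 9\right)\right) = - 89 \left(716 + 2 \left(-9\right) 4\right) = - 89 \left(716 - 72\right) = \left(-89\right) 644 = -57316$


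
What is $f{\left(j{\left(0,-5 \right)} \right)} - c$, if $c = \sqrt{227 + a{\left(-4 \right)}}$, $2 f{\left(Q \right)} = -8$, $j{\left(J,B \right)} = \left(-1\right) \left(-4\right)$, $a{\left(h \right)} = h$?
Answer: $-4 - \sqrt{223} \approx -18.933$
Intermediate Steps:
$j{\left(J,B \right)} = 4$
$f{\left(Q \right)} = -4$ ($f{\left(Q \right)} = \frac{1}{2} \left(-8\right) = -4$)
$c = \sqrt{223}$ ($c = \sqrt{227 - 4} = \sqrt{223} \approx 14.933$)
$f{\left(j{\left(0,-5 \right)} \right)} - c = -4 - \sqrt{223}$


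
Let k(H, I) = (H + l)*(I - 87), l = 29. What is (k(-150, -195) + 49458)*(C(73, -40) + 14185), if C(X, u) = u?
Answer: 1182239100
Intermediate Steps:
k(H, I) = (-87 + I)*(29 + H) (k(H, I) = (H + 29)*(I - 87) = (29 + H)*(-87 + I) = (-87 + I)*(29 + H))
(k(-150, -195) + 49458)*(C(73, -40) + 14185) = ((-2523 - 87*(-150) + 29*(-195) - 150*(-195)) + 49458)*(-40 + 14185) = ((-2523 + 13050 - 5655 + 29250) + 49458)*14145 = (34122 + 49458)*14145 = 83580*14145 = 1182239100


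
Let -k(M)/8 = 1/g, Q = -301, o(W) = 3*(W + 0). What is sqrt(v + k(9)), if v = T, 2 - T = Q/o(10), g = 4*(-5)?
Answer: sqrt(11190)/30 ≈ 3.5261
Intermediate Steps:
o(W) = 3*W
g = -20
T = 361/30 (T = 2 - (-301)/(3*10) = 2 - (-301)/30 = 2 - 1*(-301/30) = 2 + 301/30 = 361/30 ≈ 12.033)
v = 361/30 ≈ 12.033
k(M) = 2/5 (k(M) = -8/(-20) = -8*(-1/20) = 2/5)
sqrt(v + k(9)) = sqrt(361/30 + 2/5) = sqrt(373/30) = sqrt(11190)/30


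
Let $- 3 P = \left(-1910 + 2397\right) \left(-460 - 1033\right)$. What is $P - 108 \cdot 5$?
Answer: $\frac{725471}{3} \approx 2.4182 \cdot 10^{5}$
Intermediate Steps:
$P = \frac{727091}{3}$ ($P = - \frac{\left(-1910 + 2397\right) \left(-460 - 1033\right)}{3} = - \frac{487 \left(-1493\right)}{3} = \left(- \frac{1}{3}\right) \left(-727091\right) = \frac{727091}{3} \approx 2.4236 \cdot 10^{5}$)
$P - 108 \cdot 5 = \frac{727091}{3} - 108 \cdot 5 = \frac{727091}{3} - 540 = \frac{725471}{3}$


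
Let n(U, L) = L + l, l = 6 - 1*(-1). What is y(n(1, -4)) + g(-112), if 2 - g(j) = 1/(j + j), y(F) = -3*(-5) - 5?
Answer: 2689/224 ≈ 12.004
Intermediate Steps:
l = 7 (l = 6 + 1 = 7)
n(U, L) = 7 + L (n(U, L) = L + 7 = 7 + L)
y(F) = 10 (y(F) = 15 - 5 = 10)
g(j) = 2 - 1/(2*j) (g(j) = 2 - 1/(j + j) = 2 - 1/(2*j))
y(n(1, -4)) + g(-112) = 10 + (2 - 1/2/(-112)) = 10 + (2 - 1/2*(-1/112)) = 10 + (2 + 1/224) = 10 + 449/224 = 2689/224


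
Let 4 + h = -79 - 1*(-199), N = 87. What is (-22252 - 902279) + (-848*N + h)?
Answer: -998191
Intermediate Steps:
h = 116 (h = -4 + (-79 - 1*(-199)) = -4 + (-79 + 199) = -4 + 120 = 116)
(-22252 - 902279) + (-848*N + h) = (-22252 - 902279) + (-848*87 + 116) = -924531 + (-73776 + 116) = -924531 - 73660 = -998191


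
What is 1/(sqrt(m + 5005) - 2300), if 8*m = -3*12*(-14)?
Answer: -575/1321233 - sqrt(1267)/2642466 ≈ -0.00044867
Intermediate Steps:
m = 63 (m = (-3*12*(-14))/8 = (-36*(-14))/8 = (1/8)*504 = 63)
1/(sqrt(m + 5005) - 2300) = 1/(sqrt(63 + 5005) - 2300) = 1/(sqrt(5068) - 2300) = 1/(2*sqrt(1267) - 2300) = 1/(-2300 + 2*sqrt(1267))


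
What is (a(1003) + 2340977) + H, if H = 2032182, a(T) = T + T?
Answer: 4375165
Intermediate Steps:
a(T) = 2*T
(a(1003) + 2340977) + H = (2*1003 + 2340977) + 2032182 = (2006 + 2340977) + 2032182 = 2342983 + 2032182 = 4375165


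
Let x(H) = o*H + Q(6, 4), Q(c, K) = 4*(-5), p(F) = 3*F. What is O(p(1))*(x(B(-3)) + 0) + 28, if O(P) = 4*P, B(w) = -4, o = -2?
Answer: -116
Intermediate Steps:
Q(c, K) = -20
x(H) = -20 - 2*H (x(H) = -2*H - 20 = -20 - 2*H)
O(p(1))*(x(B(-3)) + 0) + 28 = (4*(3*1))*((-20 - 2*(-4)) + 0) + 28 = (4*3)*((-20 + 8) + 0) + 28 = 12*(-12 + 0) + 28 = 12*(-12) + 28 = -144 + 28 = -116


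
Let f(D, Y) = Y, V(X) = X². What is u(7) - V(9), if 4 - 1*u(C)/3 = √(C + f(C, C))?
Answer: -69 - 3*√14 ≈ -80.225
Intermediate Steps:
u(C) = 12 - 3*√2*√C (u(C) = 12 - 3*√(C + C) = 12 - 3*√2*√C)
u(7) - V(9) = (12 - 3*√2*√7) - 1*9² = (12 - 3*√14) - 1*81 = (12 - 3*√14) - 81 = -69 - 3*√14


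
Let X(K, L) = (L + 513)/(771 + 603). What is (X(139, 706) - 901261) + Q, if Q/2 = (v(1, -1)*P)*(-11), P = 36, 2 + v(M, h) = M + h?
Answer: -1236154979/1374 ≈ -8.9968e+5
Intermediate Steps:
v(M, h) = -2 + M + h (v(M, h) = -2 + (M + h) = -2 + M + h)
X(K, L) = 171/458 + L/1374 (X(K, L) = (513 + L)/1374 = (513 + L)*(1/1374) = 171/458 + L/1374)
Q = 1584 (Q = 2*(((-2 + 1 - 1)*36)*(-11)) = 2*(-2*36*(-11)) = 2*(-72*(-11)) = 2*792 = 1584)
(X(139, 706) - 901261) + Q = ((171/458 + (1/1374)*706) - 901261) + 1584 = ((171/458 + 353/687) - 901261) + 1584 = (1219/1374 - 901261) + 1584 = -1238331395/1374 + 1584 = -1236154979/1374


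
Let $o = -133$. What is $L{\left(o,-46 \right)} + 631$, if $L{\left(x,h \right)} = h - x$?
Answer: $718$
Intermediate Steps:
$L{\left(o,-46 \right)} + 631 = \left(-46 - -133\right) + 631 = \left(-46 + 133\right) + 631 = 87 + 631 = 718$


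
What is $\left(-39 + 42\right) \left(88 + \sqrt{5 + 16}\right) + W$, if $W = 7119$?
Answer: $7383 + 3 \sqrt{21} \approx 7396.8$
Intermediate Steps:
$\left(-39 + 42\right) \left(88 + \sqrt{5 + 16}\right) + W = \left(-39 + 42\right) \left(88 + \sqrt{5 + 16}\right) + 7119 = 3 \left(88 + \sqrt{21}\right) + 7119 = \left(264 + 3 \sqrt{21}\right) + 7119 = 7383 + 3 \sqrt{21}$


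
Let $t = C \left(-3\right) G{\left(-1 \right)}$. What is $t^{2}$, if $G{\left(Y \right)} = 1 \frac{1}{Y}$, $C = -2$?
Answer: $36$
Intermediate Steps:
$G{\left(Y \right)} = \frac{1}{Y}$
$t = -6$ ($t = \frac{\left(-2\right) \left(-3\right)}{-1} = 6 \left(-1\right) = -6$)
$t^{2} = \left(-6\right)^{2} = 36$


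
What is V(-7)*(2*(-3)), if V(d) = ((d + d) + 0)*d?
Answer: -588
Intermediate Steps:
V(d) = 2*d² (V(d) = (2*d + 0)*d = (2*d)*d = 2*d²)
V(-7)*(2*(-3)) = (2*(-7)²)*(2*(-3)) = (2*49)*(-6) = 98*(-6) = -588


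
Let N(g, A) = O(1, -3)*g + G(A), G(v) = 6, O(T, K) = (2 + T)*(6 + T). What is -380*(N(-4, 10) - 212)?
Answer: 110200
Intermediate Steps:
N(g, A) = 6 + 21*g (N(g, A) = (12 + 1² + 8*1)*g + 6 = (12 + 1 + 8)*g + 6 = 21*g + 6 = 6 + 21*g)
-380*(N(-4, 10) - 212) = -380*((6 + 21*(-4)) - 212) = -380*((6 - 84) - 212) = -380*(-78 - 212) = -380*(-290) = 110200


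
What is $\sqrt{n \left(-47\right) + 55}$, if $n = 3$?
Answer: $i \sqrt{86} \approx 9.2736 i$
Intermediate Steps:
$\sqrt{n \left(-47\right) + 55} = \sqrt{3 \left(-47\right) + 55} = \sqrt{-141 + 55} = \sqrt{-86} = i \sqrt{86}$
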